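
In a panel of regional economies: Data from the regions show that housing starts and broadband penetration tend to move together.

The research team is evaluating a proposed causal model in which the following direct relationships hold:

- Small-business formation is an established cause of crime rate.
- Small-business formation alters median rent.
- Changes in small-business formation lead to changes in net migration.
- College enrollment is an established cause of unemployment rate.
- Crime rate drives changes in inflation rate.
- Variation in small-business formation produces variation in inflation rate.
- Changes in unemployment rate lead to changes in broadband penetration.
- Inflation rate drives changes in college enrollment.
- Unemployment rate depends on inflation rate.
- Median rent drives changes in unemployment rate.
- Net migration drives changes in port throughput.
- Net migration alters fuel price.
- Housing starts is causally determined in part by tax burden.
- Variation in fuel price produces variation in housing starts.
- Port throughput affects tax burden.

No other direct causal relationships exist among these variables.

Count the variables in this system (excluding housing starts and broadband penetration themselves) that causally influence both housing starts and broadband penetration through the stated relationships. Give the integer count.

The common causes are: small-business formation (to housing starts via small-business formation → net migration → fuel price → housing starts; to broadband penetration via small-business formation → median rent → unemployment rate → broadband penetration).
Every other variable lacks a causal path to at least one of housing starts and broadband penetration.

1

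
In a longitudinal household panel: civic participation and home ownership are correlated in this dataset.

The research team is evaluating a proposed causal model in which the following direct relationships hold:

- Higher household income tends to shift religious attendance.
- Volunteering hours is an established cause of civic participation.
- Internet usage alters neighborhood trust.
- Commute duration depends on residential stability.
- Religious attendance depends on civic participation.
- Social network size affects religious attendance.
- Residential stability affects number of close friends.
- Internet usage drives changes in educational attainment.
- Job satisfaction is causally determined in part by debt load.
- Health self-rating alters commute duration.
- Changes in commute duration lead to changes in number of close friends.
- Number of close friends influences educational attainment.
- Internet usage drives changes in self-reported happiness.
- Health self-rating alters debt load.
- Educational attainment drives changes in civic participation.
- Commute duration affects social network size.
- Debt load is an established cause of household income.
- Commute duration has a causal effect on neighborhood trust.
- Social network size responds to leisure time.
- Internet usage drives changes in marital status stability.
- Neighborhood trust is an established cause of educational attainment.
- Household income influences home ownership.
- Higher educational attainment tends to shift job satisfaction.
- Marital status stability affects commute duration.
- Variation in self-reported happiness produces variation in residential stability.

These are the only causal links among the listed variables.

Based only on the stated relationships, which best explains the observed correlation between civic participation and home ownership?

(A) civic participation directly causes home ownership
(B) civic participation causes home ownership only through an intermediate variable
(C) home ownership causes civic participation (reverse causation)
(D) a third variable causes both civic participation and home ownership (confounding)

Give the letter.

D

Health self-rating causes civic participation (health self-rating → commute duration → neighborhood trust → educational attainment → civic participation) and home ownership (health self-rating → debt load → household income → home ownership) — a common cause creating the correlation.
There is no stated path from civic participation to home ownership or from home ownership to civic participation, so neither direct nor reverse causation applies.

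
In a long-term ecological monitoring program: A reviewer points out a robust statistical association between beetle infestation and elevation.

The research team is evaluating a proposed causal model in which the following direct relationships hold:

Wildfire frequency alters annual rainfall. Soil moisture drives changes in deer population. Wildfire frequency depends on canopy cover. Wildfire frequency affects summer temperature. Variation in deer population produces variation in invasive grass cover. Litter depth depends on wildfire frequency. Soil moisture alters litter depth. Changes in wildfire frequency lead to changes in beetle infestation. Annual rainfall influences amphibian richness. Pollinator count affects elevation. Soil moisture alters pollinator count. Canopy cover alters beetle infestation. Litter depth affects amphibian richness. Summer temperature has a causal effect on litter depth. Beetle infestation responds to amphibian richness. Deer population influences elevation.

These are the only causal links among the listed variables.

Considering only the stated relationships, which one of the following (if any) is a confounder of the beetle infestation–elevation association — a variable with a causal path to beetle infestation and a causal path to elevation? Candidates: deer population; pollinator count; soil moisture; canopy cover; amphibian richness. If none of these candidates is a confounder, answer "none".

soil moisture

Soil moisture causes beetle infestation (soil moisture → litter depth → amphibian richness → beetle infestation) and also causes elevation (soil moisture → deer population → elevation); it is a common cause of both.
Each of the other candidates lacks a causal path to at least one of beetle infestation and elevation, so they do not confound the relationship.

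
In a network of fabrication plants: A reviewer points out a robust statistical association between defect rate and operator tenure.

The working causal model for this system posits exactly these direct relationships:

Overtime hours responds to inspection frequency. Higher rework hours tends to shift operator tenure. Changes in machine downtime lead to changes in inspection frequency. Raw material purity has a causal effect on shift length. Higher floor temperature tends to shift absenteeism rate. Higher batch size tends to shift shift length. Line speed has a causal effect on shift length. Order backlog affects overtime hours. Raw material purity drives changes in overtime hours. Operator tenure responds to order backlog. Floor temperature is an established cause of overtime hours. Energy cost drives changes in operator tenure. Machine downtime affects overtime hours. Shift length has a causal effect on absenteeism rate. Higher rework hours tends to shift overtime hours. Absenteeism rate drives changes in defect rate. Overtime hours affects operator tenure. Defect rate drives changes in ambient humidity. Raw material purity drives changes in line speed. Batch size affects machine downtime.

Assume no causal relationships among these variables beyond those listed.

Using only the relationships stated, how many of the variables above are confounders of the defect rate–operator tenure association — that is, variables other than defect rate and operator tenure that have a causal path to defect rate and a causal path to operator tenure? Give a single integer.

The common causes are: batch size (to defect rate via batch size → shift length → absenteeism rate → defect rate; to operator tenure via batch size → machine downtime → overtime hours → operator tenure); floor temperature (to defect rate via floor temperature → absenteeism rate → defect rate; to operator tenure via floor temperature → overtime hours → operator tenure); raw material purity (to defect rate via raw material purity → shift length → absenteeism rate → defect rate; to operator tenure via raw material purity → overtime hours → operator tenure).
Every other variable lacks a causal path to at least one of defect rate and operator tenure.

3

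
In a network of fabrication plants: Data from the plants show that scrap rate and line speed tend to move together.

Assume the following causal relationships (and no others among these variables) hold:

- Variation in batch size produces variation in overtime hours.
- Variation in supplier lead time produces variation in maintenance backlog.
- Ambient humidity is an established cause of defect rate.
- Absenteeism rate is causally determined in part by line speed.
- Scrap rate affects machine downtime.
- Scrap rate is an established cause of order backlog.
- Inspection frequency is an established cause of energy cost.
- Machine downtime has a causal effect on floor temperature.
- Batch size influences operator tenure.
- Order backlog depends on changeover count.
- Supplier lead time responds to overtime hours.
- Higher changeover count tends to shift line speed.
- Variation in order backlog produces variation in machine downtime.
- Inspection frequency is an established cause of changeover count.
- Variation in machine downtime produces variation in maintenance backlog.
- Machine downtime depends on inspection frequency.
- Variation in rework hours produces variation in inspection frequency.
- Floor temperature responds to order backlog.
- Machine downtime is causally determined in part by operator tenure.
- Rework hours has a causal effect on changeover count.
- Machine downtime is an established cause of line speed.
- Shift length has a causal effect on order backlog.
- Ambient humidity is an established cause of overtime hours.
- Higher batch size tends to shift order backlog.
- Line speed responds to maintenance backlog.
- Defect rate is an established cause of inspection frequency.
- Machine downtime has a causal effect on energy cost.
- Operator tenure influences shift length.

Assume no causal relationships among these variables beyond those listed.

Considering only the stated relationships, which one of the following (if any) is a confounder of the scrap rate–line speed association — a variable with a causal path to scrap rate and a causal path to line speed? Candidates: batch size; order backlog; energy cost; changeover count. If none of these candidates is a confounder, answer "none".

None of the listed candidates has causal paths to both scrap rate and line speed in the stated relationships, so none is a common cause.

none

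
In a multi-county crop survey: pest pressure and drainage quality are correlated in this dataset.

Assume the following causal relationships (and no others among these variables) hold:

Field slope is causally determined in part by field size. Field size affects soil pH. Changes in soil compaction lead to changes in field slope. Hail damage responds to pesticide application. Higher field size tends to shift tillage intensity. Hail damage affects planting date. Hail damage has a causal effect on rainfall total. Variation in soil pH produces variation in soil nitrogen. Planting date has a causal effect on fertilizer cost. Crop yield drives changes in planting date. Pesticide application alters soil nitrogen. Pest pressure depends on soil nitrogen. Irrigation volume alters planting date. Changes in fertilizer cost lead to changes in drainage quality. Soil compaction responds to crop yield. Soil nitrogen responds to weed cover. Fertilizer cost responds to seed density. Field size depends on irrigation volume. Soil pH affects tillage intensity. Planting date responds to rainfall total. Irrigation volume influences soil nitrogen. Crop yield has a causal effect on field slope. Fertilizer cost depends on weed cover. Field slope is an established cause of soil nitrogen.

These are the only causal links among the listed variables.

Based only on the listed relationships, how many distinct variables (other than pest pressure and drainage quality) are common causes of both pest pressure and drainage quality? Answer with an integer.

The common causes are: crop yield (to pest pressure via crop yield → field slope → soil nitrogen → pest pressure; to drainage quality via crop yield → planting date → fertilizer cost → drainage quality); irrigation volume (to pest pressure via irrigation volume → soil nitrogen → pest pressure; to drainage quality via irrigation volume → planting date → fertilizer cost → drainage quality); pesticide application (to pest pressure via pesticide application → soil nitrogen → pest pressure; to drainage quality via pesticide application → hail damage → planting date → fertilizer cost → drainage quality); weed cover (to pest pressure via weed cover → soil nitrogen → pest pressure; to drainage quality via weed cover → fertilizer cost → drainage quality).
Every other variable lacks a causal path to at least one of pest pressure and drainage quality.

4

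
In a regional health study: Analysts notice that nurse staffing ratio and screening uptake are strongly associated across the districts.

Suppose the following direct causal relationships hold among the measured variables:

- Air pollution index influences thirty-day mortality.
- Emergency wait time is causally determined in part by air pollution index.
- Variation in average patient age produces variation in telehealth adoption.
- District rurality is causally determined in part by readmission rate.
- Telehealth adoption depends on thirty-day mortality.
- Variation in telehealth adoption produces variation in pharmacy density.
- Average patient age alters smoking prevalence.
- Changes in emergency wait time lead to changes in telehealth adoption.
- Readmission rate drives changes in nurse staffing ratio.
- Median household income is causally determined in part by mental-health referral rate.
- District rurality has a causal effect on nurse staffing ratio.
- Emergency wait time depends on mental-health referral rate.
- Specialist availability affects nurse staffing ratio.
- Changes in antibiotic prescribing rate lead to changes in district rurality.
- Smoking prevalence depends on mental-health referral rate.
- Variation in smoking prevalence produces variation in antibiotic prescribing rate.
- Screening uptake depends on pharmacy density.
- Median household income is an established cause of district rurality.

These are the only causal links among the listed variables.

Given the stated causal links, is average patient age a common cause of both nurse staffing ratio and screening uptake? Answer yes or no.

Average patient age has a causal path to nurse staffing ratio (average patient age → smoking prevalence → antibiotic prescribing rate → district rurality → nurse staffing ratio) and to screening uptake (average patient age → telehealth adoption → pharmacy density → screening uptake), so it is a common cause of both — a confounder.

yes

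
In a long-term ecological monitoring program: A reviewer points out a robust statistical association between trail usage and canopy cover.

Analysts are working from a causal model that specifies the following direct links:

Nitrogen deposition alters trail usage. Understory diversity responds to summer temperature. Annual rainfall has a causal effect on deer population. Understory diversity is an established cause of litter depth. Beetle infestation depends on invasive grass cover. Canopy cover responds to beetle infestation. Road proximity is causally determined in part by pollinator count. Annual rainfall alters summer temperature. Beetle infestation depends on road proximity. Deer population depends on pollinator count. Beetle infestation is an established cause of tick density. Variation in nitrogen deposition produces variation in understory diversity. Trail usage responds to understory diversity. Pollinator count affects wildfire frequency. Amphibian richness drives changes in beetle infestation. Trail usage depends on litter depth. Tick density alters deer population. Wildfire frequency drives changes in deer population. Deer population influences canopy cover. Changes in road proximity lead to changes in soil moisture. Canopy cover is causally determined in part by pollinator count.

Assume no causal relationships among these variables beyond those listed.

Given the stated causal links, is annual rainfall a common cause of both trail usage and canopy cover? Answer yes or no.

yes

Annual rainfall has a causal path to trail usage (annual rainfall → summer temperature → understory diversity → trail usage) and to canopy cover (annual rainfall → deer population → canopy cover), so it is a common cause of both — a confounder.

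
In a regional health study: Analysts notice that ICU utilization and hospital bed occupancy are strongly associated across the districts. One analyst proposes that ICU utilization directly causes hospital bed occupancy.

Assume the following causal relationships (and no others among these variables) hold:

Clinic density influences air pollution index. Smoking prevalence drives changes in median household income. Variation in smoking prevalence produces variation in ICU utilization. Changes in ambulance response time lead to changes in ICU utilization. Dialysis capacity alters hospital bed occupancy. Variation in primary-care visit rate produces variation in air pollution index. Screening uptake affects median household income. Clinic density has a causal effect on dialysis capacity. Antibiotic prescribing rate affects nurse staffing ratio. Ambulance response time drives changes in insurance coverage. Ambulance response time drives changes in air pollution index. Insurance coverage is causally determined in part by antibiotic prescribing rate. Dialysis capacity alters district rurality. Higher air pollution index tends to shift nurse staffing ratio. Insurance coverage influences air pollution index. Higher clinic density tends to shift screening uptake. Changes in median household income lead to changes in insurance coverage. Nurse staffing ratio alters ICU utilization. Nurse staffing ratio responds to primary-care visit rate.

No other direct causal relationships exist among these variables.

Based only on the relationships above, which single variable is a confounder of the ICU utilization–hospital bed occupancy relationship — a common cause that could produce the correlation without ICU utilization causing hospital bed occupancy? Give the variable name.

clinic density

Clinic density has a causal path to ICU utilization (clinic density → air pollution index → nurse staffing ratio → ICU utilization) and a separate causal path to hospital bed occupancy (clinic density → dialysis capacity → hospital bed occupancy), so it is a common cause of both.
No stated relationship gives ICU utilization a causal route to hospital bed occupancy, so the correlation is explained by the shared upstream cause rather than a direct effect.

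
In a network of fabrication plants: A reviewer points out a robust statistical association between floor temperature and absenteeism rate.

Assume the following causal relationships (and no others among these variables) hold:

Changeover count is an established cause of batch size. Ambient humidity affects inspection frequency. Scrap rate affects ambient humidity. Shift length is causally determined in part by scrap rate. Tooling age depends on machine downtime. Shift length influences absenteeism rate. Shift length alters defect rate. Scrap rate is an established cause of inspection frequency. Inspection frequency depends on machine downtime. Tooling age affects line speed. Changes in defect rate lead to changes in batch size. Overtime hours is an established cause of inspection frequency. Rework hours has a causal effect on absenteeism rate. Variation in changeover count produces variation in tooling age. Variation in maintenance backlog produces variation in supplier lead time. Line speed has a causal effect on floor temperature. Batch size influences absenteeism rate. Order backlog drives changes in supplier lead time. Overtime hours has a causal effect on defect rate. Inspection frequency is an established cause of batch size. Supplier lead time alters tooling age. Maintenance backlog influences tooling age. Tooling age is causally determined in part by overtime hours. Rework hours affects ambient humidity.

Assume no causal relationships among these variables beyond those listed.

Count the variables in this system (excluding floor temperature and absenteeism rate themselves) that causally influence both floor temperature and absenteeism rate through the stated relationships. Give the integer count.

3

The common causes are: changeover count (to floor temperature via changeover count → tooling age → line speed → floor temperature; to absenteeism rate via changeover count → batch size → absenteeism rate); machine downtime (to floor temperature via machine downtime → tooling age → line speed → floor temperature; to absenteeism rate via machine downtime → inspection frequency → batch size → absenteeism rate); overtime hours (to floor temperature via overtime hours → tooling age → line speed → floor temperature; to absenteeism rate via overtime hours → inspection frequency → batch size → absenteeism rate).
Every other variable lacks a causal path to at least one of floor temperature and absenteeism rate.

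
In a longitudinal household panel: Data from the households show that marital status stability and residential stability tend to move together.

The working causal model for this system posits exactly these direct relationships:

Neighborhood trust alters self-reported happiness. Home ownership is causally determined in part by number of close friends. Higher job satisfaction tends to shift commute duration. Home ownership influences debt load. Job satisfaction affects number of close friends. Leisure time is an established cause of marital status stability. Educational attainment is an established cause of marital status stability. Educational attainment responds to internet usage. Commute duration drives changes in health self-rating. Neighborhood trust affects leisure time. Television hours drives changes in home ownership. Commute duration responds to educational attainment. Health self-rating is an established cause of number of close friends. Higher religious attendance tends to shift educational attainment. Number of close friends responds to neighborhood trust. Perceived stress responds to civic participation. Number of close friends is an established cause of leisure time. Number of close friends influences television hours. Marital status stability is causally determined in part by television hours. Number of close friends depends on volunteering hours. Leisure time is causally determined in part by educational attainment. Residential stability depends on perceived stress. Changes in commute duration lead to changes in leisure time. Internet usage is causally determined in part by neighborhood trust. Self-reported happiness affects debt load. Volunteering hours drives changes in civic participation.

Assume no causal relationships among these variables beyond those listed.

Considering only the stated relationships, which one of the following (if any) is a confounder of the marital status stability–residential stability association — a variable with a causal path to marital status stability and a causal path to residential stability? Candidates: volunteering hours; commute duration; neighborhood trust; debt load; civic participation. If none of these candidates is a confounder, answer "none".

Volunteering hours causes marital status stability (volunteering hours → number of close friends → leisure time → marital status stability) and also causes residential stability (volunteering hours → civic participation → perceived stress → residential stability); it is a common cause of both.
Each of the other candidates lacks a causal path to at least one of marital status stability and residential stability, so they do not confound the relationship.

volunteering hours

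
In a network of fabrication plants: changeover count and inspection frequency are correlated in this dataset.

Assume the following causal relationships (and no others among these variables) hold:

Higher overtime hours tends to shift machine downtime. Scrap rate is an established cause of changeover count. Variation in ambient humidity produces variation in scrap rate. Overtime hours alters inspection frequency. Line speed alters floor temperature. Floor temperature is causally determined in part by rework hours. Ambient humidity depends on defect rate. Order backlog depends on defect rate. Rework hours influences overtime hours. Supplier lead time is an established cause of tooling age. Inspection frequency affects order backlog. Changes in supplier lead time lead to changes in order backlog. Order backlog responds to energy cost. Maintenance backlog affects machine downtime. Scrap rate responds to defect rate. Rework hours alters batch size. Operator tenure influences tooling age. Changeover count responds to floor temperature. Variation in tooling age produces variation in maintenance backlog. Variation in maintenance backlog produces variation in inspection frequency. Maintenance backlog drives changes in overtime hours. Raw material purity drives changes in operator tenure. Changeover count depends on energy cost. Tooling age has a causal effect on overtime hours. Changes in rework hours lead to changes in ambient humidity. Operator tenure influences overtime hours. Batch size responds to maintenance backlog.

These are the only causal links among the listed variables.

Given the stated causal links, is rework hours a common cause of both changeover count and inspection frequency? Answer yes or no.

Rework hours has a causal path to changeover count (rework hours → floor temperature → changeover count) and to inspection frequency (rework hours → overtime hours → inspection frequency), so it is a common cause of both — a confounder.

yes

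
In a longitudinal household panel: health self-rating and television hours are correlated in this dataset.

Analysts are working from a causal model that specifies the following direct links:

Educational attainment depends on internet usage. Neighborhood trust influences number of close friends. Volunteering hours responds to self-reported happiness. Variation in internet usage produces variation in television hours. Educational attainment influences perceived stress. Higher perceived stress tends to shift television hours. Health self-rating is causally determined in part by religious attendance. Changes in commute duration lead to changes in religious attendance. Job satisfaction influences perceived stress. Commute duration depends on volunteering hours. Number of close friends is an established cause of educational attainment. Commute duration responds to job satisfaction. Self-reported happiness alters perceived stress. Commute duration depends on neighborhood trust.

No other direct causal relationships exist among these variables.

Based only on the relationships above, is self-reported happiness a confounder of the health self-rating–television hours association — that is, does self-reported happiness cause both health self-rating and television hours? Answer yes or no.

yes

Self-reported happiness has a causal path to health self-rating (self-reported happiness → volunteering hours → commute duration → religious attendance → health self-rating) and to television hours (self-reported happiness → perceived stress → television hours), so it is a common cause of both — a confounder.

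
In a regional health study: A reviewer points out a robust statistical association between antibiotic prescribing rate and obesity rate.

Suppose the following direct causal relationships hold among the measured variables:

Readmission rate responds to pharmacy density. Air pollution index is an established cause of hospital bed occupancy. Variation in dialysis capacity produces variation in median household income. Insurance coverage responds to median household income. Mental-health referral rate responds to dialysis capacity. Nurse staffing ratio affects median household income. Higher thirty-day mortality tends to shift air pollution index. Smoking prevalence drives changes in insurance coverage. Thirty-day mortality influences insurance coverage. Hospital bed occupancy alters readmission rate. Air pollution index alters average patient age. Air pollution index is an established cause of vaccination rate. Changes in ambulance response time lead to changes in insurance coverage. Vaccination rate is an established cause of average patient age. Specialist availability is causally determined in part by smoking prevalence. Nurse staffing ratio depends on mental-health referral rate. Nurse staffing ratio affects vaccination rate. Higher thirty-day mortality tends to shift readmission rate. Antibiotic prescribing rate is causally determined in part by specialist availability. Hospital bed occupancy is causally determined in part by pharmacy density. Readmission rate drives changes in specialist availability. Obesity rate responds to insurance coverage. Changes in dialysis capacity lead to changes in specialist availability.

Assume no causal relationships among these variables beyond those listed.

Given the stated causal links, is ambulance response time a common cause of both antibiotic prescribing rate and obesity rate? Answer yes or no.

no

Ambulance response time has no stated causal path to antibiotic prescribing rate. A confounder must cause both variables, so ambulance response time does not qualify.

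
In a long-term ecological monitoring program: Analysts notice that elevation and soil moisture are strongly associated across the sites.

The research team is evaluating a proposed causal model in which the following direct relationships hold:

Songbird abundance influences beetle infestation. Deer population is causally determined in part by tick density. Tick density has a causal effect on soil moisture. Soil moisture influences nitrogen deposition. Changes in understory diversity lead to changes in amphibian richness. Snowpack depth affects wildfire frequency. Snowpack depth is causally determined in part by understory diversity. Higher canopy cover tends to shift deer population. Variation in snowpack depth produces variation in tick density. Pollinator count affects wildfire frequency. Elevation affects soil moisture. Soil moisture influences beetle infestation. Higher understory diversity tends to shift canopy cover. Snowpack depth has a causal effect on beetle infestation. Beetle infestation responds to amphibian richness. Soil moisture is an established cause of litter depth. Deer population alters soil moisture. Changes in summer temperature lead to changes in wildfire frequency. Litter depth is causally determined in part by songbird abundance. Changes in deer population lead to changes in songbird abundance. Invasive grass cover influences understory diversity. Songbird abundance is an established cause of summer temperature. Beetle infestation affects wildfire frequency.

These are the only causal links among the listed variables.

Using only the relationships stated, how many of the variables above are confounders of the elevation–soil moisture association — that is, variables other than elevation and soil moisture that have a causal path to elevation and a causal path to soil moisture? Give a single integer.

0

No listed variable has a causal path to both elevation and soil moisture, so there are no common causes.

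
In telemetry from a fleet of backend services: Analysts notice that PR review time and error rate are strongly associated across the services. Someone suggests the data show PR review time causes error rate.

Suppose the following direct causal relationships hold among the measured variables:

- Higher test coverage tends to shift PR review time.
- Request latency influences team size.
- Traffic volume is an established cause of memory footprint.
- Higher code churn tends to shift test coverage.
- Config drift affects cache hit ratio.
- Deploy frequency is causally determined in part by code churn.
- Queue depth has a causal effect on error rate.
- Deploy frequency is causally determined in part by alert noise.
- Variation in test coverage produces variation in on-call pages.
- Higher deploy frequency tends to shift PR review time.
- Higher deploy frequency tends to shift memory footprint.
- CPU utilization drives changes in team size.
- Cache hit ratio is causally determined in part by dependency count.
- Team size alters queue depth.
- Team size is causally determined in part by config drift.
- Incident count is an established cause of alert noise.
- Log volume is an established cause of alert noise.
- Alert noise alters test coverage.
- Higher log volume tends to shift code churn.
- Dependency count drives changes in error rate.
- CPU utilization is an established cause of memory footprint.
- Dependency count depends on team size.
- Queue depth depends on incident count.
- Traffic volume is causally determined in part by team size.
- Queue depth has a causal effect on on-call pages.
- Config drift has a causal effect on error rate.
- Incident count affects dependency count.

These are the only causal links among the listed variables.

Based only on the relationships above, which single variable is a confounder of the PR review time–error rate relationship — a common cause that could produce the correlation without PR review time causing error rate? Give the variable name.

Incident count has a causal path to PR review time (incident count → alert noise → deploy frequency → PR review time) and a separate causal path to error rate (incident count → dependency count → error rate), so it is a common cause of both.
No stated relationship gives PR review time a causal route to error rate, so the correlation is explained by the shared upstream cause rather than a direct effect.

incident count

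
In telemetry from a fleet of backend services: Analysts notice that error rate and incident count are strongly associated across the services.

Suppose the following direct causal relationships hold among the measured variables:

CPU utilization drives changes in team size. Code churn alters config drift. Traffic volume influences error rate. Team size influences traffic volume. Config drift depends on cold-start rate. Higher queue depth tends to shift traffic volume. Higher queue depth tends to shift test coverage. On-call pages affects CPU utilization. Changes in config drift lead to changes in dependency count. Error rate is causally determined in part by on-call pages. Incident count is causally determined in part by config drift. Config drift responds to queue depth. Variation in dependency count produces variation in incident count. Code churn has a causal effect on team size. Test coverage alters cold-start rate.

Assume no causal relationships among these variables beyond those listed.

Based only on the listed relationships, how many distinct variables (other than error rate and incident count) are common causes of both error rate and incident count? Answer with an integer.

The common causes are: code churn (to error rate via code churn → team size → traffic volume → error rate; to incident count via code churn → config drift → incident count); queue depth (to error rate via queue depth → traffic volume → error rate; to incident count via queue depth → config drift → incident count).
Every other variable lacks a causal path to at least one of error rate and incident count.

2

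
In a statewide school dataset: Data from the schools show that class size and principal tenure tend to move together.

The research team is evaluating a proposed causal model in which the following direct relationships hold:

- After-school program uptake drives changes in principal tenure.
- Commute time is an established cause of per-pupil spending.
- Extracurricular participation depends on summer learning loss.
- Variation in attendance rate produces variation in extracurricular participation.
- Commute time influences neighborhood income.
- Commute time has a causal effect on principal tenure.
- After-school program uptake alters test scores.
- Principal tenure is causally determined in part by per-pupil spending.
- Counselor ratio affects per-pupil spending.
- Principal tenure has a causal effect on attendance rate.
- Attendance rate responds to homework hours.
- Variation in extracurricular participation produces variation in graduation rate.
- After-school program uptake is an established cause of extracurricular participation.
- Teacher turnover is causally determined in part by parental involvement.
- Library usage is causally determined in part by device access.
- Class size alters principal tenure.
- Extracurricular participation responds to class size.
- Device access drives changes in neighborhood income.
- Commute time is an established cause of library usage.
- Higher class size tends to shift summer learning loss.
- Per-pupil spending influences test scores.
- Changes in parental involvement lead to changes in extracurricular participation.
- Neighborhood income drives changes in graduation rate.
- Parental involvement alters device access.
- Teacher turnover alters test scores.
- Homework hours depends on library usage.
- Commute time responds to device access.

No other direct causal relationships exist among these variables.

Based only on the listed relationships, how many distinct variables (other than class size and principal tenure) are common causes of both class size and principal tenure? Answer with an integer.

No listed variable has a causal path to both class size and principal tenure, so there are no common causes.

0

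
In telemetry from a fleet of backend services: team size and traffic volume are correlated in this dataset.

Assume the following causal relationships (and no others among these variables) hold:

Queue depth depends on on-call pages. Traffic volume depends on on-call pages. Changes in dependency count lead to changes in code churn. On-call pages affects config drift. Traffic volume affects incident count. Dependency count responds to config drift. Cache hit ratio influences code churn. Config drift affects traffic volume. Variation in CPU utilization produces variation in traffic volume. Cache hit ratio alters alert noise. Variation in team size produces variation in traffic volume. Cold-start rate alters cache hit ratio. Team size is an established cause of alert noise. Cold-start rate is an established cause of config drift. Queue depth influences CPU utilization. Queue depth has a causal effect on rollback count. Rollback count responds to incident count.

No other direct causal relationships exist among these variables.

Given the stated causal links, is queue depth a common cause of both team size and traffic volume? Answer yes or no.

Queue depth has no stated causal path to team size. A confounder must cause both variables, so queue depth does not qualify.

no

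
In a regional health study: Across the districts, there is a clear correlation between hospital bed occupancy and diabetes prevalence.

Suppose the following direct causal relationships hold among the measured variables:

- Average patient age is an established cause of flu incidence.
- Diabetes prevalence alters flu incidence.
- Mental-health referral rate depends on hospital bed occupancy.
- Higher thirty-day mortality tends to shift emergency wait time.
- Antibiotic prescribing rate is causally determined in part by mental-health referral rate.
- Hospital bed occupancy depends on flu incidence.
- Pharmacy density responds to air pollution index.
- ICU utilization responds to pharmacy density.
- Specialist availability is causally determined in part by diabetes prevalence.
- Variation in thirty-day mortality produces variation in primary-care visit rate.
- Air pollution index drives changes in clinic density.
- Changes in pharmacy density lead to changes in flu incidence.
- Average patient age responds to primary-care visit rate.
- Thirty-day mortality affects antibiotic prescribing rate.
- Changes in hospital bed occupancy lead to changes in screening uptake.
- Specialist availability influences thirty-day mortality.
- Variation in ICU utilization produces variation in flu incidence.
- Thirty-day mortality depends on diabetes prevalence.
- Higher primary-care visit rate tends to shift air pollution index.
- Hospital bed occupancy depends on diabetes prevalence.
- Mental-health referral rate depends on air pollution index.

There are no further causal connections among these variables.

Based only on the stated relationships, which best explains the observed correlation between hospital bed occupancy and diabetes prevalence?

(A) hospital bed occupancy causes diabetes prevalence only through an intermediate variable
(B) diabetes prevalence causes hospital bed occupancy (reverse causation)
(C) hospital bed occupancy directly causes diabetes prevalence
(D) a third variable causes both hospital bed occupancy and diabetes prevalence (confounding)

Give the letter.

The stated link runs diabetes prevalence → hospital bed occupancy; hospital bed occupancy has no causal path to diabetes prevalence. No variable causes both, so confounding is ruled out. The correlation reflects reverse causation.

B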